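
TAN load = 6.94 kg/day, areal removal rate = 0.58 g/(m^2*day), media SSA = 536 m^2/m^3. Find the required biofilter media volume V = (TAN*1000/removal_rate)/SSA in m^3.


A = 6.94*1000 / 0.58 = 11965.517 m^2
V = 11965.517 / 536 = 22.3237

22.3237 m^3


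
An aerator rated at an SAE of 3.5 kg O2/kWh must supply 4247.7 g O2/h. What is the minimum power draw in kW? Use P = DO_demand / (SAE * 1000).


SAE in g O2/kWh = 3.5 * 1000 = 3500 g/kWh
P = DO_demand / SAE_g = 4247.7 / 3500 = 1.21363 kW

1.21363 kW


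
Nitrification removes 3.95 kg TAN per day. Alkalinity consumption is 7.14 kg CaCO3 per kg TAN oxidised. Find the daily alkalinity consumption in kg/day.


Alkalinity factor: 7.14 kg CaCO3 consumed per kg TAN nitrified
alk = 3.95 kg TAN * 7.14 = 28.203 kg CaCO3/day

28.203 kg CaCO3/day


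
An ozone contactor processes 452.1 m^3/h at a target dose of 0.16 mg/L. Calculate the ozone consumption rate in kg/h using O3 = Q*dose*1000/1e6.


O3 demand (mg/h) = Q * dose * 1000 = 452.1 * 0.16 * 1000 = 72336 mg/h
Convert mg to kg: 72336 / 1e6 = 0.072336 kg/h

0.072336 kg/h


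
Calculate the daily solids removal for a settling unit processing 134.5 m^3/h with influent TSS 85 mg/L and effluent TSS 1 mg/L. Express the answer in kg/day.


Concentration drop: TSS_in - TSS_out = 85 - 1 = 84 mg/L
Hourly solids removed = Q * dTSS = 134.5 m^3/h * 84 mg/L = 11298 g/h  (m^3/h * mg/L = g/h)
Daily solids removed = 11298 * 24 = 271152 g/day
Convert g to kg: 271152 / 1000 = 271.152 kg/day

271.152 kg/day


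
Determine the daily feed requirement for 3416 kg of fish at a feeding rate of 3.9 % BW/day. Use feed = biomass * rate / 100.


Feeding rate fraction = 3.9% / 100 = 0.039
Daily feed = 3416 kg * 0.039 = 133.224 kg/day

133.224 kg/day


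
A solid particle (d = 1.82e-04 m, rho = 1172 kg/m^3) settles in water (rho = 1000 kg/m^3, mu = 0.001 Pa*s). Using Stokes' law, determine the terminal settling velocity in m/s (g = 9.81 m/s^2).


Density difference: rho_p - rho_f = 1172 - 1000 = 172 kg/m^3
d^2 = (1.82e-04)^2 = 3.3124e-08 m^2
Numerator = (rho_p - rho_f) * g * d^2 = 172 * 9.81 * 3.3124e-08 = 5.5890788e-05
Denominator = 18 * mu = 18 * 0.001 = 0.018
v_s = 5.5890788e-05 / 0.018 = 0.00310504 m/s
Check: Re = rho_f * v_s * d / mu = 1000 * 0.00310504 * 1.82e-04 / 0.001 = 0.565 < 1, so Stokes' law applies.

0.00310504 m/s


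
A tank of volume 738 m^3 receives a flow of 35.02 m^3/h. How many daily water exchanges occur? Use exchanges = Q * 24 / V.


Daily flow volume = 35.02 m^3/h * 24 h = 840.48 m^3/day
Exchanges = daily flow / tank volume = 840.48 / 738 = 1.13886 exchanges/day

1.13886 exchanges/day


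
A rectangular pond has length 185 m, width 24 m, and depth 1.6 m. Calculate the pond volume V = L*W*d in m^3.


Base area = L * W = 185 * 24 = 4440 m^2
Volume = area * depth = 4440 * 1.6 = 7104 m^3

7104 m^3


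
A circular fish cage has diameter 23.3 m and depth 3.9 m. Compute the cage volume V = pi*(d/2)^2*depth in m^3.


r = d/2 = 23.3/2 = 11.65 m
Base area = pi*r^2 = pi*11.65^2 = 426.38481 m^2
Volume = 426.38481 * 3.9 = 1662.9 m^3

1662.9 m^3


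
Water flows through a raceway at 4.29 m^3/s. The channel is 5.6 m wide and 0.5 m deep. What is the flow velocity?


Cross-sectional area = W * d = 5.6 * 0.5 = 2.8 m^2
Velocity = Q / A = 4.29 / 2.8 = 1.53214 m/s

1.53214 m/s


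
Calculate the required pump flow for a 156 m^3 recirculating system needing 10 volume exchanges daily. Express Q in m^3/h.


Daily recirculation volume = 156 m^3 * 10 = 1560 m^3/day
Flow rate Q = daily volume / 24 h = 1560 / 24 = 65 m^3/h

65 m^3/h


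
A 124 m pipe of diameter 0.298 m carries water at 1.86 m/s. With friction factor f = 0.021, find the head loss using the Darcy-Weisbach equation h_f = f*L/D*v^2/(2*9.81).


v^2 = 1.86^2 = 3.4596 m^2/s^2
L/D = 124/0.298 = 416.10738
h_f = f*(L/D)*v^2/(2g) = 0.021 * 416.10738 * 3.4596 / 19.62 = 1.54082 m

1.54082 m


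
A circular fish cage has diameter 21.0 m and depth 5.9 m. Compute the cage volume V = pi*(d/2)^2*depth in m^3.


r = d/2 = 21.0/2 = 10.5 m
Base area = pi*r^2 = pi*10.5^2 = 346.36059 m^2
Volume = 346.36059 * 5.9 = 2043.53 m^3

2043.53 m^3


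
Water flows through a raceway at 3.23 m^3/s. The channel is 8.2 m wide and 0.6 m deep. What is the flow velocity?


Cross-sectional area = W * d = 8.2 * 0.6 = 4.92 m^2
Velocity = Q / A = 3.23 / 4.92 = 0.656504 m/s

0.656504 m/s


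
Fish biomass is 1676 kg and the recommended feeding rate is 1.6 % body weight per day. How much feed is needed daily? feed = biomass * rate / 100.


Feeding rate fraction = 1.6% / 100 = 0.016
Daily feed = 1676 kg * 0.016 = 26.816 kg/day

26.816 kg/day


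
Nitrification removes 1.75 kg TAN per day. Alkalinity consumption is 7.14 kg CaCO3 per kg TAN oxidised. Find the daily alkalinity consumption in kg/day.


Alkalinity factor: 7.14 kg CaCO3 consumed per kg TAN nitrified
alk = 1.75 kg TAN * 7.14 = 12.495 kg CaCO3/day

12.495 kg CaCO3/day


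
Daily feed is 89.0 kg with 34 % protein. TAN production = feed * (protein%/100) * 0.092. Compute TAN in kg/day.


Protein in feed = 89.0 * 34/100 = 30.26 kg/day
TAN = protein * 0.092 = 30.26 * 0.092 = 2.78392 kg/day

2.78392 kg/day


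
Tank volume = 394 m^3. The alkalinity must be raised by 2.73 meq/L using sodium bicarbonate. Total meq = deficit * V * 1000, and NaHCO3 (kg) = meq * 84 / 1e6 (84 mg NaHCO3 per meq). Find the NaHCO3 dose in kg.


Tank volume in L = 394 m^3 * 1000 = 394000 L
Total meq required = 2.73 meq/L * 394000 L = 1075620 meq
NaHCO3 mass = 1075620 meq * 84 mg/meq / 1e6 = 90.3521 kg

90.3521 kg


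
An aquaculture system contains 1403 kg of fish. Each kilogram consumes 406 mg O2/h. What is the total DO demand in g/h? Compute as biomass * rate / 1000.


Total O2 consumption (mg/h) = 1403 kg * 406 mg/(kg*h) = 569618 mg/h
Convert to g/h: 569618 / 1000 = 569.618 g/h

569.618 g/h


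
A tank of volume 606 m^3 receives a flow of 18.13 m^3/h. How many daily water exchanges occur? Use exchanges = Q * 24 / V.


Daily flow volume = 18.13 m^3/h * 24 h = 435.12 m^3/day
Exchanges = daily flow / tank volume = 435.12 / 606 = 0.71802 exchanges/day

0.71802 exchanges/day


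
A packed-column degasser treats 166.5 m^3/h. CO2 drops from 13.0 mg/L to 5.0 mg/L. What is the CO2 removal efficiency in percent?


CO2_out / CO2_in = 5.0 / 13.0 = 0.38461538
Fraction remaining = 0.38461538
efficiency = (1 - 0.38461538) * 100 = 61.5385 %

61.5385 %


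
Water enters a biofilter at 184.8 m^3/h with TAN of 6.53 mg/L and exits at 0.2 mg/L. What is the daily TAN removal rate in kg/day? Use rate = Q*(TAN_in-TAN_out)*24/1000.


Concentration drop: TAN_in - TAN_out = 6.53 - 0.2 = 6.33 mg/L
Hourly TAN removed = Q * dTAN = 184.8 m^3/h * 6.33 mg/L = 1169.784 g/h  (m^3/h * mg/L = g/h)
Daily TAN removed = 1169.784 * 24 = 28074.816 g/day
Convert to kg/day: 28074.816 / 1000 = 28.074816 kg/day

28.074816 kg/day


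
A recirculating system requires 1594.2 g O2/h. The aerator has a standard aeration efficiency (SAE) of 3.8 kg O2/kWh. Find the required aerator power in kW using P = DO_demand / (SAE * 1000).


SAE in g O2/kWh = 3.8 * 1000 = 3800 g/kWh
P = DO_demand / SAE_g = 1594.2 / 3800 = 0.419526 kW

0.419526 kW


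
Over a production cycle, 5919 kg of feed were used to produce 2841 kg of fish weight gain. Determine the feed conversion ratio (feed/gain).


FCR = feed consumed / weight gained
FCR = 5919 kg / 2841 kg = 2.08342

2.08342


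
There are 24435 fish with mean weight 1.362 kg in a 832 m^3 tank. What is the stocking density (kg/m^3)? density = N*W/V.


Total biomass = 24435 fish * 1.362 kg = 33280.47 kg
Density = total biomass / volume = 33280.47 / 832 = 40.0006 kg/m^3

40.0006 kg/m^3


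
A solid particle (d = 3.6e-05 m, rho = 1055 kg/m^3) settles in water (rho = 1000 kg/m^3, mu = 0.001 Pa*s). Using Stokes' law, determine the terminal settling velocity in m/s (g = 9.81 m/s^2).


Density difference: rho_p - rho_f = 1055 - 1000 = 55 kg/m^3
d^2 = (3.6e-05)^2 = 1.296e-09 m^2
Numerator = (rho_p - rho_f) * g * d^2 = 55 * 9.81 * 1.296e-09 = 6.992568e-07
Denominator = 18 * mu = 18 * 0.001 = 0.018
v_s = 6.992568e-07 / 0.018 = 3.88476e-05 m/s
Check: Re = rho_f * v_s * d / mu = 1000 * 3.88476e-05 * 3.6e-05 / 0.001 = 0.0014 < 1, so Stokes' law applies.

3.88476e-05 m/s


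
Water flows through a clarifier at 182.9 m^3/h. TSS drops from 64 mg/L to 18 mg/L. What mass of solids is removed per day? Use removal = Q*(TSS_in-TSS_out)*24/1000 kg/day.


Concentration drop: TSS_in - TSS_out = 64 - 18 = 46 mg/L
Hourly solids removed = Q * dTSS = 182.9 m^3/h * 46 mg/L = 8413.4 g/h  (m^3/h * mg/L = g/h)
Daily solids removed = 8413.4 * 24 = 201921.6 g/day
Convert g to kg: 201921.6 / 1000 = 201.9216 kg/day

201.9216 kg/day


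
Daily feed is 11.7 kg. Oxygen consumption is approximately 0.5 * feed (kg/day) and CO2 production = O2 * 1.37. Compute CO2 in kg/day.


O2 = 11.7 * 0.5 = 5.85
CO2 = 5.85 * 1.37 = 8.0145

8.0145 kg/day


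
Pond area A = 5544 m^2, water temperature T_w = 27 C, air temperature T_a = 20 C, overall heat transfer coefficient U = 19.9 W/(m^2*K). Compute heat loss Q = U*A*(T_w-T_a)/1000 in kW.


Temperature difference dT = 27 - 20 = 7 K
Heat loss (W) = U * A * dT = 19.9 * 5544 * 7 = 772279.2 W
Convert to kW: 772279.2 / 1000 = 772.2792 kW

772.2792 kW


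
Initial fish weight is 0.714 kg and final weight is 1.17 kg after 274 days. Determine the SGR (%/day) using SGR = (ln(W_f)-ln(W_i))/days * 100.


ln(W_f) = ln(1.17) = 0.15700375
ln(W_i) = ln(0.714) = -0.33687232
ln(W_f) - ln(W_i) = 0.15700375 - -0.33687232 = 0.49387607
SGR = 0.49387607 / 274 * 100 = 0.180247 %/day

0.180247 %/day


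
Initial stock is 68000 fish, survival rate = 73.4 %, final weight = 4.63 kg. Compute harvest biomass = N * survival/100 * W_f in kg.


Survivors = 68000 * 73.4/100 = 49912 fish
Harvest biomass = survivors * W_f = 49912 * 4.63 = 231092.56 kg

231092.56 kg


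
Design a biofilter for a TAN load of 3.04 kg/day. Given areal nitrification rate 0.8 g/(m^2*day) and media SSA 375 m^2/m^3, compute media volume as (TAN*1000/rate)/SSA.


A = 3.04*1000 / 0.8 = 3800 m^2
V = 3800 / 375 = 10.1333

10.1333 m^3


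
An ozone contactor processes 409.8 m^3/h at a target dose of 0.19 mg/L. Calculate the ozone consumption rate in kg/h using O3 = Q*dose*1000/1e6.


O3 demand (mg/h) = Q * dose * 1000 = 409.8 * 0.19 * 1000 = 77862 mg/h
Convert mg to kg: 77862 / 1e6 = 0.077862 kg/h

0.077862 kg/h


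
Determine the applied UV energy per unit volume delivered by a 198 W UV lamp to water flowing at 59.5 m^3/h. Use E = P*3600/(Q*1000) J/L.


Energy delivered per hour = 198 W * 3600 s = 712800 J/h
Volume treated per hour = 59.5 m^3/h * 1000 = 59500 L/h
dose = 712800 / 59500 = 11.9798 J/L

11.9798 J/L


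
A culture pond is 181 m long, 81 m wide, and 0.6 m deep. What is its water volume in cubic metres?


Base area = L * W = 181 * 81 = 14661 m^2
Volume = area * depth = 14661 * 0.6 = 8796.6 m^3

8796.6 m^3


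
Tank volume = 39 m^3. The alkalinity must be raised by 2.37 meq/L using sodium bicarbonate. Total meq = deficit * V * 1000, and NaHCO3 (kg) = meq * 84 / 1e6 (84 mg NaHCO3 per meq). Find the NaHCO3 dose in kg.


Tank volume in L = 39 m^3 * 1000 = 39000 L
Total meq required = 2.37 meq/L * 39000 L = 92430 meq
NaHCO3 mass = 92430 meq * 84 mg/meq / 1e6 = 7.76412 kg

7.76412 kg


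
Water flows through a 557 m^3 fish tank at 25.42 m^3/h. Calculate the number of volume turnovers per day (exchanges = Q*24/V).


Daily flow volume = 25.42 m^3/h * 24 h = 610.08 m^3/day
Exchanges = daily flow / tank volume = 610.08 / 557 = 1.0953 exchanges/day

1.0953 exchanges/day


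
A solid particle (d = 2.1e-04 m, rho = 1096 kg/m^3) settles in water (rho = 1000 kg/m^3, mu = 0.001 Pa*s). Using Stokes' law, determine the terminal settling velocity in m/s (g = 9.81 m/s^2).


Density difference: rho_p - rho_f = 1096 - 1000 = 96 kg/m^3
d^2 = (2.1e-04)^2 = 4.41e-08 m^2
Numerator = (rho_p - rho_f) * g * d^2 = 96 * 9.81 * 4.41e-08 = 4.1531616e-05
Denominator = 18 * mu = 18 * 0.001 = 0.018
v_s = 4.1531616e-05 / 0.018 = 0.00230731 m/s
Check: Re = rho_f * v_s * d / mu = 1000 * 0.00230731 * 2.1e-04 / 0.001 = 0.485 < 1, so Stokes' law applies.

0.00230731 m/s


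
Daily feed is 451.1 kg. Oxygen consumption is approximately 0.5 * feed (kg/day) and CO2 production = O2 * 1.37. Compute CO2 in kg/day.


O2 = 451.1 * 0.5 = 225.55
CO2 = 225.55 * 1.37 = 309.0035

309.0035 kg/day


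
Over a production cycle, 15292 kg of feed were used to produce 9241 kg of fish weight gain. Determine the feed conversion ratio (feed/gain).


FCR = feed consumed / weight gained
FCR = 15292 kg / 9241 kg = 1.6548

1.6548


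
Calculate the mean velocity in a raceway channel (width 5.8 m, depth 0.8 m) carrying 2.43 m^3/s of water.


Cross-sectional area = W * d = 5.8 * 0.8 = 4.64 m^2
Velocity = Q / A = 2.43 / 4.64 = 0.523707 m/s

0.523707 m/s


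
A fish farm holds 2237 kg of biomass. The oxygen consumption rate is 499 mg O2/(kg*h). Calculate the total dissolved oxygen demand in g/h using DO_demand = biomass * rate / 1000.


Total O2 consumption (mg/h) = 2237 kg * 499 mg/(kg*h) = 1116263 mg/h
Convert to g/h: 1116263 / 1000 = 1116.263 g/h

1116.263 g/h


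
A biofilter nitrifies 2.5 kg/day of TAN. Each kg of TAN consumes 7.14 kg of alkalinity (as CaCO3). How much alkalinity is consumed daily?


Alkalinity factor: 7.14 kg CaCO3 consumed per kg TAN nitrified
alk = 2.5 kg TAN * 7.14 = 17.85 kg CaCO3/day

17.85 kg CaCO3/day


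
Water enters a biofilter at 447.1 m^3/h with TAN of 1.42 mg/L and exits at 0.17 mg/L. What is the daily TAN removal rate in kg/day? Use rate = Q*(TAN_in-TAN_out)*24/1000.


Concentration drop: TAN_in - TAN_out = 1.42 - 0.17 = 1.25 mg/L
Hourly TAN removed = Q * dTAN = 447.1 m^3/h * 1.25 mg/L = 558.875 g/h  (m^3/h * mg/L = g/h)
Daily TAN removed = 558.875 * 24 = 13413 g/day
Convert to kg/day: 13413 / 1000 = 13.413 kg/day

13.413 kg/day


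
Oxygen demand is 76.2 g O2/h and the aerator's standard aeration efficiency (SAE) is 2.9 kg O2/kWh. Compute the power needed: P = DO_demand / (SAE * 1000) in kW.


SAE in g O2/kWh = 2.9 * 1000 = 2900 g/kWh
P = DO_demand / SAE_g = 76.2 / 2900 = 0.0262759 kW

0.0262759 kW


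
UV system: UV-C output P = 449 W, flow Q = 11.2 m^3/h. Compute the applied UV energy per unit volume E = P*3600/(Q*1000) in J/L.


Energy delivered per hour = 449 W * 3600 s = 1616400 J/h
Volume treated per hour = 11.2 m^3/h * 1000 = 11200 L/h
dose = 1616400 / 11200 = 144.321 J/L

144.321 J/L


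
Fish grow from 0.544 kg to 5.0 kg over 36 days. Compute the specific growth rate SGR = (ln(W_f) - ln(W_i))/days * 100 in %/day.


ln(W_f) = ln(5.0) = 1.6094379
ln(W_i) = ln(0.544) = -0.60880603
ln(W_f) - ln(W_i) = 1.6094379 - -0.60880603 = 2.2182439
SGR = 2.2182439 / 36 * 100 = 6.16179 %/day

6.16179 %/day


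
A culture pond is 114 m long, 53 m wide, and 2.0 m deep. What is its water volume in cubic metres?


Base area = L * W = 114 * 53 = 6042 m^2
Volume = area * depth = 6042 * 2.0 = 12084 m^3

12084 m^3


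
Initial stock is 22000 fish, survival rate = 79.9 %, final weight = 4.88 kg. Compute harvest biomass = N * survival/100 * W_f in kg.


Survivors = 22000 * 79.9/100 = 17578 fish
Harvest biomass = survivors * W_f = 17578 * 4.88 = 85780.64 kg

85780.64 kg


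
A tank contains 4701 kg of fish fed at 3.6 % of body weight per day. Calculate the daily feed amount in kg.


Feeding rate fraction = 3.6% / 100 = 0.036
Daily feed = 4701 kg * 0.036 = 169.236 kg/day

169.236 kg/day


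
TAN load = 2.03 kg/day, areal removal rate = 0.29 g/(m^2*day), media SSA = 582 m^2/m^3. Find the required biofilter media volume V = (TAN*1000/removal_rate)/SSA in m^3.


A = 2.03*1000 / 0.29 = 7000 m^2
V = 7000 / 582 = 12.0275

12.0275 m^3


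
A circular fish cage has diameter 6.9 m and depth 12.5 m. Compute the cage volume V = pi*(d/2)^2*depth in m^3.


r = d/2 = 6.9/2 = 3.45 m
Base area = pi*r^2 = pi*3.45^2 = 37.392807 m^2
Volume = 37.392807 * 12.5 = 467.41 m^3

467.41 m^3


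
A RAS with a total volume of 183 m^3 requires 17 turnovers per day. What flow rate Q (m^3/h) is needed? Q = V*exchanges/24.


Daily recirculation volume = 183 m^3 * 17 = 3111 m^3/day
Flow rate Q = daily volume / 24 h = 3111 / 24 = 129.625 m^3/h

129.625 m^3/h


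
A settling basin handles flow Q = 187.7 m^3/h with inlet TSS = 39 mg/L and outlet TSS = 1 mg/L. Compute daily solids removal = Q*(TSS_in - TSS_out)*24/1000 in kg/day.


Concentration drop: TSS_in - TSS_out = 39 - 1 = 38 mg/L
Hourly solids removed = Q * dTSS = 187.7 m^3/h * 38 mg/L = 7132.6 g/h  (m^3/h * mg/L = g/h)
Daily solids removed = 7132.6 * 24 = 171182.4 g/day
Convert g to kg: 171182.4 / 1000 = 171.1824 kg/day

171.1824 kg/day


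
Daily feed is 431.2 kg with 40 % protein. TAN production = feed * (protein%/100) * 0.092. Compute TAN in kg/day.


Protein in feed = 431.2 * 40/100 = 172.48 kg/day
TAN = protein * 0.092 = 172.48 * 0.092 = 15.86816 kg/day

15.86816 kg/day


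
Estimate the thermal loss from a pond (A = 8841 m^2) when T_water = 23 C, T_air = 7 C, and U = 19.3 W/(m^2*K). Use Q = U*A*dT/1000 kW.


Temperature difference dT = 23 - 7 = 16 K
Heat loss (W) = U * A * dT = 19.3 * 8841 * 16 = 2730100.8 W
Convert to kW: 2730100.8 / 1000 = 2730.1008 kW

2730.1008 kW


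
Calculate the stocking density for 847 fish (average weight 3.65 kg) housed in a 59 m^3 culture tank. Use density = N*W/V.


Total biomass = 847 fish * 3.65 kg = 3091.55 kg
Density = total biomass / volume = 3091.55 / 59 = 52.3992 kg/m^3

52.3992 kg/m^3


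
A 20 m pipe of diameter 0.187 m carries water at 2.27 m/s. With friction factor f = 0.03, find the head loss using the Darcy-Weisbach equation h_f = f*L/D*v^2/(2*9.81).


v^2 = 2.27^2 = 5.1529 m^2/s^2
L/D = 20/0.187 = 106.95187
h_f = f*(L/D)*v^2/(2g) = 0.03 * 106.95187 * 5.1529 / 19.62 = 0.842679 m

0.842679 m


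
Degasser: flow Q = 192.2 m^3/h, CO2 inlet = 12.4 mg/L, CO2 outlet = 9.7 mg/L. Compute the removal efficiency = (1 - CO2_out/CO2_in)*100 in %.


CO2_out / CO2_in = 9.7 / 12.4 = 0.78225806
Fraction remaining = 0.78225806
efficiency = (1 - 0.78225806) * 100 = 21.7742 %

21.7742 %


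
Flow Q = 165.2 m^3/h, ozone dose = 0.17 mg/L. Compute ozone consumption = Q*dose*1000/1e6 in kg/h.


O3 demand (mg/h) = Q * dose * 1000 = 165.2 * 0.17 * 1000 = 28084 mg/h
Convert mg to kg: 28084 / 1e6 = 0.028084 kg/h

0.028084 kg/h


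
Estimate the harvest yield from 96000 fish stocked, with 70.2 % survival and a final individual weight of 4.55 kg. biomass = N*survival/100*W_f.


Survivors = 96000 * 70.2/100 = 67392 fish
Harvest biomass = survivors * W_f = 67392 * 4.55 = 306633.6 kg

306633.6 kg


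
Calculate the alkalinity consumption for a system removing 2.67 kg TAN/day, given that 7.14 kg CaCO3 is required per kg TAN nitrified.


Alkalinity factor: 7.14 kg CaCO3 consumed per kg TAN nitrified
alk = 2.67 kg TAN * 7.14 = 19.0638 kg CaCO3/day

19.0638 kg CaCO3/day


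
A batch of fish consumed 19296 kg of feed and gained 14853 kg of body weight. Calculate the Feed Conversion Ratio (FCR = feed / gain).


FCR = feed consumed / weight gained
FCR = 19296 kg / 14853 kg = 1.29913

1.29913


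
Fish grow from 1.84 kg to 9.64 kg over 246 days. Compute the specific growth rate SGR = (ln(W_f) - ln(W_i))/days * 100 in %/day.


ln(W_f) = ln(9.64) = 2.2659211
ln(W_i) = ln(1.84) = 0.60976557
ln(W_f) - ln(W_i) = 2.2659211 - 0.60976557 = 1.6561555
SGR = 1.6561555 / 246 * 100 = 0.673234 %/day

0.673234 %/day


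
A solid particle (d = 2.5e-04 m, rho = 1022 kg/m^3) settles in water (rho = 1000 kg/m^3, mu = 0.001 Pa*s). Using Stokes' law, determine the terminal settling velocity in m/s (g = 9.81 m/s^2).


Density difference: rho_p - rho_f = 1022 - 1000 = 22 kg/m^3
d^2 = (2.5e-04)^2 = 6.25e-08 m^2
Numerator = (rho_p - rho_f) * g * d^2 = 22 * 9.81 * 6.25e-08 = 1.348875e-05
Denominator = 18 * mu = 18 * 0.001 = 0.018
v_s = 1.348875e-05 / 0.018 = 7.49375e-04 m/s
Check: Re = rho_f * v_s * d / mu = 1000 * 7.49375e-04 * 2.5e-04 / 0.001 = 0.187 < 1, so Stokes' law applies.

7.49375e-04 m/s


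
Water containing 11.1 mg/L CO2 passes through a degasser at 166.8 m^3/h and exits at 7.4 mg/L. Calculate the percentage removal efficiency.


CO2_out / CO2_in = 7.4 / 11.1 = 0.66666667
Fraction remaining = 0.66666667
efficiency = (1 - 0.66666667) * 100 = 33.3333 %

33.3333 %


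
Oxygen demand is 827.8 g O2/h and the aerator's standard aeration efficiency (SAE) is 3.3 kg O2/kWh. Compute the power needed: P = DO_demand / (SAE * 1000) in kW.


SAE in g O2/kWh = 3.3 * 1000 = 3300 g/kWh
P = DO_demand / SAE_g = 827.8 / 3300 = 0.250848 kW

0.250848 kW


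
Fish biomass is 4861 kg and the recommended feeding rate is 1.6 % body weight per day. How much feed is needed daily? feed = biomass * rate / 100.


Feeding rate fraction = 1.6% / 100 = 0.016
Daily feed = 4861 kg * 0.016 = 77.776 kg/day

77.776 kg/day


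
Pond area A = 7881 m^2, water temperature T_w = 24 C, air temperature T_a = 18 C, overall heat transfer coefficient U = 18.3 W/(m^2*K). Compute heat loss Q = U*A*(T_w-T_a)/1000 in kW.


Temperature difference dT = 24 - 18 = 6 K
Heat loss (W) = U * A * dT = 18.3 * 7881 * 6 = 865333.8 W
Convert to kW: 865333.8 / 1000 = 865.3338 kW

865.3338 kW


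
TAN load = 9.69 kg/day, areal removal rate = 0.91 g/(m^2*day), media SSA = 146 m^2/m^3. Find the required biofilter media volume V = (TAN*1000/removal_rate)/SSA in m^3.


A = 9.69*1000 / 0.91 = 10648.352 m^2
V = 10648.352 / 146 = 72.9339

72.9339 m^3


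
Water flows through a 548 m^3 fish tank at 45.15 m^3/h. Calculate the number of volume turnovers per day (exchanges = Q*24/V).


Daily flow volume = 45.15 m^3/h * 24 h = 1083.6 m^3/day
Exchanges = daily flow / tank volume = 1083.6 / 548 = 1.97737 exchanges/day

1.97737 exchanges/day


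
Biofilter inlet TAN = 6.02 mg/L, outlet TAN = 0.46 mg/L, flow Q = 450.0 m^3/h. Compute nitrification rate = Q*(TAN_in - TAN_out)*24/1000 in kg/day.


Concentration drop: TAN_in - TAN_out = 6.02 - 0.46 = 5.56 mg/L
Hourly TAN removed = Q * dTAN = 450.0 m^3/h * 5.56 mg/L = 2502 g/h  (m^3/h * mg/L = g/h)
Daily TAN removed = 2502 * 24 = 60048 g/day
Convert to kg/day: 60048 / 1000 = 60.048 kg/day

60.048 kg/day


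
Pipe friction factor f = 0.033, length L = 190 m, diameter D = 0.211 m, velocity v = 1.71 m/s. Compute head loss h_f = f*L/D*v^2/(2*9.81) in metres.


v^2 = 1.71^2 = 2.9241 m^2/s^2
L/D = 190/0.211 = 900.47393
h_f = f*(L/D)*v^2/(2g) = 0.033 * 900.47393 * 2.9241 / 19.62 = 4.42872 m

4.42872 m


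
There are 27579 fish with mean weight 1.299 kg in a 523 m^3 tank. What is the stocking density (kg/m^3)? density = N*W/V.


Total biomass = 27579 fish * 1.299 kg = 35825.121 kg
Density = total biomass / volume = 35825.121 / 523 = 68.4993 kg/m^3

68.4993 kg/m^3


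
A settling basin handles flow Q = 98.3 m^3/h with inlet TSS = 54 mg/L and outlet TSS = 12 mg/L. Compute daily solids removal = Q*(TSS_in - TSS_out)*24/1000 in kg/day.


Concentration drop: TSS_in - TSS_out = 54 - 12 = 42 mg/L
Hourly solids removed = Q * dTSS = 98.3 m^3/h * 42 mg/L = 4128.6 g/h  (m^3/h * mg/L = g/h)
Daily solids removed = 4128.6 * 24 = 99086.4 g/day
Convert g to kg: 99086.4 / 1000 = 99.0864 kg/day

99.0864 kg/day


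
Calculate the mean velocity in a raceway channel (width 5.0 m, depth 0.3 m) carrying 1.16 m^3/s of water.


Cross-sectional area = W * d = 5.0 * 0.3 = 1.5 m^2
Velocity = Q / A = 1.16 / 1.5 = 0.773333 m/s

0.773333 m/s


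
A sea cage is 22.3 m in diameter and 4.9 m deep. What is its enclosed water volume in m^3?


r = d/2 = 22.3/2 = 11.15 m
Base area = pi*r^2 = pi*11.15^2 = 390.57065 m^2
Volume = 390.57065 * 4.9 = 1913.8 m^3

1913.8 m^3


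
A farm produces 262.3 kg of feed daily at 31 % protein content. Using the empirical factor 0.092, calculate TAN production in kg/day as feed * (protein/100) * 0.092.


Protein in feed = 262.3 * 31/100 = 81.313 kg/day
TAN = protein * 0.092 = 81.313 * 0.092 = 7.480796 kg/day

7.480796 kg/day


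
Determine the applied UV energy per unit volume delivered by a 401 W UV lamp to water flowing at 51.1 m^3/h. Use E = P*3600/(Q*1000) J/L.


Energy delivered per hour = 401 W * 3600 s = 1443600 J/h
Volume treated per hour = 51.1 m^3/h * 1000 = 51100 L/h
dose = 1443600 / 51100 = 28.2505 J/L

28.2505 J/L


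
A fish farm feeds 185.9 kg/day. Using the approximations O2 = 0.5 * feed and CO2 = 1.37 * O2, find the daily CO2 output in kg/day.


O2 = 185.9 * 0.5 = 92.95
CO2 = 92.95 * 1.37 = 127.3415

127.3415 kg/day


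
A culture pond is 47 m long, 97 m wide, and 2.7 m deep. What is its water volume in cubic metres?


Base area = L * W = 47 * 97 = 4559 m^2
Volume = area * depth = 4559 * 2.7 = 12309.3 m^3

12309.3 m^3


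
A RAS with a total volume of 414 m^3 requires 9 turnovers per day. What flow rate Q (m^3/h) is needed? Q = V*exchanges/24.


Daily recirculation volume = 414 m^3 * 9 = 3726 m^3/day
Flow rate Q = daily volume / 24 h = 3726 / 24 = 155.25 m^3/h

155.25 m^3/h


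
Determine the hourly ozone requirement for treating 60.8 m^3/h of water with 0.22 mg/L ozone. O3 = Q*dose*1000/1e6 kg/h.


O3 demand (mg/h) = Q * dose * 1000 = 60.8 * 0.22 * 1000 = 13376 mg/h
Convert mg to kg: 13376 / 1e6 = 0.013376 kg/h

0.013376 kg/h


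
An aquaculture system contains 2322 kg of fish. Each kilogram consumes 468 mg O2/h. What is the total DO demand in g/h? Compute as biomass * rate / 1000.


Total O2 consumption (mg/h) = 2322 kg * 468 mg/(kg*h) = 1086696 mg/h
Convert to g/h: 1086696 / 1000 = 1086.696 g/h

1086.696 g/h


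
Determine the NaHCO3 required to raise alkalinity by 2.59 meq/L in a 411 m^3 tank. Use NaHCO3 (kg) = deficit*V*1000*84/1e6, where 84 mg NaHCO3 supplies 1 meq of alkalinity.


Tank volume in L = 411 m^3 * 1000 = 411000 L
Total meq required = 2.59 meq/L * 411000 L = 1064490 meq
NaHCO3 mass = 1064490 meq * 84 mg/meq / 1e6 = 89.4172 kg

89.4172 kg


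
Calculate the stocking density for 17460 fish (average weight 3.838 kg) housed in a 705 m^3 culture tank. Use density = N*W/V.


Total biomass = 17460 fish * 3.838 kg = 67011.48 kg
Density = total biomass / volume = 67011.48 / 705 = 95.0517 kg/m^3

95.0517 kg/m^3


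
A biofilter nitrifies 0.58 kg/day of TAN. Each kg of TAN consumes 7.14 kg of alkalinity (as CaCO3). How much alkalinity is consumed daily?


Alkalinity factor: 7.14 kg CaCO3 consumed per kg TAN nitrified
alk = 0.58 kg TAN * 7.14 = 4.1412 kg CaCO3/day

4.1412 kg CaCO3/day


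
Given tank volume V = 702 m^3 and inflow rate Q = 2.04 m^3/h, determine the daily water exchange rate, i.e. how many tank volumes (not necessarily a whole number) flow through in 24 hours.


Daily flow volume = 2.04 m^3/h * 24 h = 48.96 m^3/day
Exchanges = daily flow / tank volume = 48.96 / 702 = 0.0697436 exchanges/day

0.0697436 exchanges/day


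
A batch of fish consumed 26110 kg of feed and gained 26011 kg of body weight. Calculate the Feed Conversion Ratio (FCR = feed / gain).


FCR = feed consumed / weight gained
FCR = 26110 kg / 26011 kg = 1.00381

1.00381


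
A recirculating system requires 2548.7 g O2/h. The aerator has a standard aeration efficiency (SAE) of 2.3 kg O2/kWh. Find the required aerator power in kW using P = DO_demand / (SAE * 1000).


SAE in g O2/kWh = 2.3 * 1000 = 2300 g/kWh
P = DO_demand / SAE_g = 2548.7 / 2300 = 1.10813 kW

1.10813 kW


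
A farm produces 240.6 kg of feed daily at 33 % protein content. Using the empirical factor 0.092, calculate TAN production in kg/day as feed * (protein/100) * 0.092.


Protein in feed = 240.6 * 33/100 = 79.398 kg/day
TAN = protein * 0.092 = 79.398 * 0.092 = 7.304616 kg/day

7.304616 kg/day


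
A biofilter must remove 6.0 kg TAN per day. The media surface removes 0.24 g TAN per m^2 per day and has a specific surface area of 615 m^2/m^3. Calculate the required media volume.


A = 6.0*1000 / 0.24 = 25000 m^2
V = 25000 / 615 = 40.6504

40.6504 m^3


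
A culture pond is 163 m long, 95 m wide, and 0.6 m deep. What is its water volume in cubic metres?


Base area = L * W = 163 * 95 = 15485 m^2
Volume = area * depth = 15485 * 0.6 = 9291 m^3

9291 m^3


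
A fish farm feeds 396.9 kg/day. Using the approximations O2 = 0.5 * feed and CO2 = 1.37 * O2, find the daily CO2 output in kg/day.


O2 = 396.9 * 0.5 = 198.45
CO2 = 198.45 * 1.37 = 271.8765

271.8765 kg/day


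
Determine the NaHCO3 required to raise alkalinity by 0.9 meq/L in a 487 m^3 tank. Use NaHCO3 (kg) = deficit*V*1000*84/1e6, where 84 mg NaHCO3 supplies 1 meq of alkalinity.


Tank volume in L = 487 m^3 * 1000 = 487000 L
Total meq required = 0.9 meq/L * 487000 L = 438300 meq
NaHCO3 mass = 438300 meq * 84 mg/meq / 1e6 = 36.8172 kg

36.8172 kg


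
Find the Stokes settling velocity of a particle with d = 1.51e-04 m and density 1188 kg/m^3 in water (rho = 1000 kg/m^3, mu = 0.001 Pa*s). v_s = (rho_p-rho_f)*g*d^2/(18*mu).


Density difference: rho_p - rho_f = 1188 - 1000 = 188 kg/m^3
d^2 = (1.51e-04)^2 = 2.2801e-08 m^2
Numerator = (rho_p - rho_f) * g * d^2 = 188 * 9.81 * 2.2801e-08 = 4.2051428e-05
Denominator = 18 * mu = 18 * 0.001 = 0.018
v_s = 4.2051428e-05 / 0.018 = 0.00233619 m/s
Check: Re = rho_f * v_s * d / mu = 1000 * 0.00233619 * 1.51e-04 / 0.001 = 0.353 < 1, so Stokes' law applies.

0.00233619 m/s


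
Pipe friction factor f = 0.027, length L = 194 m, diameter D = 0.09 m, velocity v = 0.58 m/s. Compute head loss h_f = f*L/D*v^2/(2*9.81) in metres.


v^2 = 0.58^2 = 0.3364 m^2/s^2
L/D = 194/0.09 = 2155.5556
h_f = f*(L/D)*v^2/(2g) = 0.027 * 2155.5556 * 0.3364 / 19.62 = 0.997884 m

0.997884 m


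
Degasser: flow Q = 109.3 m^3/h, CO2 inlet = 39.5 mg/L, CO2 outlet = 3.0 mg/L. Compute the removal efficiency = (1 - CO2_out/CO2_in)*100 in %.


CO2_out / CO2_in = 3.0 / 39.5 = 0.075949367
Fraction remaining = 0.075949367
efficiency = (1 - 0.075949367) * 100 = 92.4051 %

92.4051 %


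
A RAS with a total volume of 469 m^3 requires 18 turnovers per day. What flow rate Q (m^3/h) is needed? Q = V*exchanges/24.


Daily recirculation volume = 469 m^3 * 18 = 8442 m^3/day
Flow rate Q = daily volume / 24 h = 8442 / 24 = 351.75 m^3/h

351.75 m^3/h


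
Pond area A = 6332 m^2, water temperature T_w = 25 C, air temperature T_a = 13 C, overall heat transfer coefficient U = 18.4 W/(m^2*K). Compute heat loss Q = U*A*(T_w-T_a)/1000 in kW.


Temperature difference dT = 25 - 13 = 12 K
Heat loss (W) = U * A * dT = 18.4 * 6332 * 12 = 1398105.6 W
Convert to kW: 1398105.6 / 1000 = 1398.1056 kW

1398.1056 kW


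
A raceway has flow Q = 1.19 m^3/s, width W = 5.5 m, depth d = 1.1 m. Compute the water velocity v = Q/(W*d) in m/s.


Cross-sectional area = W * d = 5.5 * 1.1 = 6.05 m^2
Velocity = Q / A = 1.19 / 6.05 = 0.196694 m/s

0.196694 m/s


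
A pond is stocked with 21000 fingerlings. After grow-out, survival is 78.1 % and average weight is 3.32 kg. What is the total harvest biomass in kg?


Survivors = 21000 * 78.1/100 = 16401 fish
Harvest biomass = survivors * W_f = 16401 * 3.32 = 54451.32 kg

54451.32 kg


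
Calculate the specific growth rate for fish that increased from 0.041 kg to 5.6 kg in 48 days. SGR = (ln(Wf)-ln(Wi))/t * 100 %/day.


ln(W_f) = ln(5.6) = 1.7227666
ln(W_i) = ln(0.041) = -3.1941832
ln(W_f) - ln(W_i) = 1.7227666 - -3.1941832 = 4.9169498
SGR = 4.9169498 / 48 * 100 = 10.2436 %/day

10.2436 %/day


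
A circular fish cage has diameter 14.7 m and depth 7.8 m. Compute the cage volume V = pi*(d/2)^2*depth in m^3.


r = d/2 = 14.7/2 = 7.35 m
Base area = pi*r^2 = pi*7.35^2 = 169.71669 m^2
Volume = 169.71669 * 7.8 = 1323.79 m^3

1323.79 m^3


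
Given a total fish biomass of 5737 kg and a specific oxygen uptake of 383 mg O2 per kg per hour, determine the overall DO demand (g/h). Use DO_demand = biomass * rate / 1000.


Total O2 consumption (mg/h) = 5737 kg * 383 mg/(kg*h) = 2197271 mg/h
Convert to g/h: 2197271 / 1000 = 2197.271 g/h

2197.271 g/h


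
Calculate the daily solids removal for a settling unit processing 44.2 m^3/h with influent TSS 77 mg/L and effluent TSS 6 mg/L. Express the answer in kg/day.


Concentration drop: TSS_in - TSS_out = 77 - 6 = 71 mg/L
Hourly solids removed = Q * dTSS = 44.2 m^3/h * 71 mg/L = 3138.2 g/h  (m^3/h * mg/L = g/h)
Daily solids removed = 3138.2 * 24 = 75316.8 g/day
Convert g to kg: 75316.8 / 1000 = 75.3168 kg/day

75.3168 kg/day


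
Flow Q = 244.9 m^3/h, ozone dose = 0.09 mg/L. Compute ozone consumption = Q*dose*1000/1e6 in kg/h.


O3 demand (mg/h) = Q * dose * 1000 = 244.9 * 0.09 * 1000 = 22041 mg/h
Convert mg to kg: 22041 / 1e6 = 0.022041 kg/h

0.022041 kg/h


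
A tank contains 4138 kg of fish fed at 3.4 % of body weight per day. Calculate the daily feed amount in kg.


Feeding rate fraction = 3.4% / 100 = 0.034
Daily feed = 4138 kg * 0.034 = 140.692 kg/day

140.692 kg/day


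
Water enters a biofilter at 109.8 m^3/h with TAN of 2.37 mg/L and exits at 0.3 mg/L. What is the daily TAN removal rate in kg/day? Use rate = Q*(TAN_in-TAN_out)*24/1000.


Concentration drop: TAN_in - TAN_out = 2.37 - 0.3 = 2.07 mg/L
Hourly TAN removed = Q * dTAN = 109.8 m^3/h * 2.07 mg/L = 227.286 g/h  (m^3/h * mg/L = g/h)
Daily TAN removed = 227.286 * 24 = 5454.864 g/day
Convert to kg/day: 5454.864 / 1000 = 5.454864 kg/day

5.454864 kg/day


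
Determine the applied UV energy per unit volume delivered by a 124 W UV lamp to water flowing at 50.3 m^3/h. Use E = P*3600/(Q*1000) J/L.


Energy delivered per hour = 124 W * 3600 s = 446400 J/h
Volume treated per hour = 50.3 m^3/h * 1000 = 50300 L/h
dose = 446400 / 50300 = 8.87475 J/L

8.87475 J/L


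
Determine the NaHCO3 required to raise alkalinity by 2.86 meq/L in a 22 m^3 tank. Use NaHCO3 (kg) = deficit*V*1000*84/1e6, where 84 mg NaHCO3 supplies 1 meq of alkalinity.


Tank volume in L = 22 m^3 * 1000 = 22000 L
Total meq required = 2.86 meq/L * 22000 L = 62920 meq
NaHCO3 mass = 62920 meq * 84 mg/meq / 1e6 = 5.28528 kg

5.28528 kg


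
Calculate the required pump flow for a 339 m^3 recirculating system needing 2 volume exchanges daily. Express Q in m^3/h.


Daily recirculation volume = 339 m^3 * 2 = 678 m^3/day
Flow rate Q = daily volume / 24 h = 678 / 24 = 28.25 m^3/h

28.25 m^3/h


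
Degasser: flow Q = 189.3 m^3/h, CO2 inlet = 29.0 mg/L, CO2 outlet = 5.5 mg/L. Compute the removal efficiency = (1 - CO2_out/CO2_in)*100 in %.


CO2_out / CO2_in = 5.5 / 29.0 = 0.18965517
Fraction remaining = 0.18965517
efficiency = (1 - 0.18965517) * 100 = 81.0345 %

81.0345 %


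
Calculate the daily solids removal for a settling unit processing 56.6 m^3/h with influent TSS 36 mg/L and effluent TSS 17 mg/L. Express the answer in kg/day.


Concentration drop: TSS_in - TSS_out = 36 - 17 = 19 mg/L
Hourly solids removed = Q * dTSS = 56.6 m^3/h * 19 mg/L = 1075.4 g/h  (m^3/h * mg/L = g/h)
Daily solids removed = 1075.4 * 24 = 25809.6 g/day
Convert g to kg: 25809.6 / 1000 = 25.8096 kg/day

25.8096 kg/day


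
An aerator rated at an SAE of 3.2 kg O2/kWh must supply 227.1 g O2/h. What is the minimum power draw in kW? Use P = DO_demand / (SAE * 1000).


SAE in g O2/kWh = 3.2 * 1000 = 3200 g/kWh
P = DO_demand / SAE_g = 227.1 / 3200 = 0.0709687 kW

0.0709687 kW


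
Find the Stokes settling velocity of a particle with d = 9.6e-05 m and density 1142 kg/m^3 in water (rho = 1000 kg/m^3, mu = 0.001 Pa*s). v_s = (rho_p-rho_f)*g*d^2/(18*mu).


Density difference: rho_p - rho_f = 1142 - 1000 = 142 kg/m^3
d^2 = (9.6e-05)^2 = 9.216e-09 m^2
Numerator = (rho_p - rho_f) * g * d^2 = 142 * 9.81 * 9.216e-09 = 1.2838072e-05
Denominator = 18 * mu = 18 * 0.001 = 0.018
v_s = 1.2838072e-05 / 0.018 = 7.13226e-04 m/s
Check: Re = rho_f * v_s * d / mu = 1000 * 7.13226e-04 * 9.6e-05 / 0.001 = 0.0685 < 1, so Stokes' law applies.

7.13226e-04 m/s


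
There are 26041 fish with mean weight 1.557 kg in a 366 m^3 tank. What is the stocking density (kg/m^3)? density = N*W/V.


Total biomass = 26041 fish * 1.557 kg = 40545.837 kg
Density = total biomass / volume = 40545.837 / 366 = 110.781 kg/m^3

110.781 kg/m^3


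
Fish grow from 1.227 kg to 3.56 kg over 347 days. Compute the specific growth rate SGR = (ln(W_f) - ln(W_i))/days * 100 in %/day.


ln(W_f) = ln(3.56) = 1.2697605
ln(W_i) = ln(1.227) = 0.20457217
ln(W_f) - ln(W_i) = 1.2697605 - 0.20457217 = 1.0651883
SGR = 1.0651883 / 347 * 100 = 0.306971 %/day

0.306971 %/day


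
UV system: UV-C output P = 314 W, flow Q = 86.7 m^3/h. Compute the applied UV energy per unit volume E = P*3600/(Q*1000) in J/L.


Energy delivered per hour = 314 W * 3600 s = 1130400 J/h
Volume treated per hour = 86.7 m^3/h * 1000 = 86700 L/h
dose = 1130400 / 86700 = 13.0381 J/L

13.0381 J/L


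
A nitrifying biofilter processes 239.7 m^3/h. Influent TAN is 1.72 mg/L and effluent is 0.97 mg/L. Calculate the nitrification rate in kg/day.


Concentration drop: TAN_in - TAN_out = 1.72 - 0.97 = 0.75 mg/L
Hourly TAN removed = Q * dTAN = 239.7 m^3/h * 0.75 mg/L = 179.775 g/h  (m^3/h * mg/L = g/h)
Daily TAN removed = 179.775 * 24 = 4314.6 g/day
Convert to kg/day: 4314.6 / 1000 = 4.3146 kg/day

4.3146 kg/day


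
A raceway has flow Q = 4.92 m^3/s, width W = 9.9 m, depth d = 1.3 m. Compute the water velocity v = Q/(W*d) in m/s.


Cross-sectional area = W * d = 9.9 * 1.3 = 12.87 m^2
Velocity = Q / A = 4.92 / 12.87 = 0.382284 m/s

0.382284 m/s


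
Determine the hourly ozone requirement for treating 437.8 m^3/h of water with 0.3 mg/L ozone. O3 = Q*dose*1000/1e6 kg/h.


O3 demand (mg/h) = Q * dose * 1000 = 437.8 * 0.3 * 1000 = 131340 mg/h
Convert mg to kg: 131340 / 1e6 = 0.13134 kg/h

0.13134 kg/h


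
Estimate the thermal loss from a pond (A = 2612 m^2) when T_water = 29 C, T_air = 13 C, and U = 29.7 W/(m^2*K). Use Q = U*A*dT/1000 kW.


Temperature difference dT = 29 - 13 = 16 K
Heat loss (W) = U * A * dT = 29.7 * 2612 * 16 = 1241222.4 W
Convert to kW: 1241222.4 / 1000 = 1241.2224 kW

1241.2224 kW


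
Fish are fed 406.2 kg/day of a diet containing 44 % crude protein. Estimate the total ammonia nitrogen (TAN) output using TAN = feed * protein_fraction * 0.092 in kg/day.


Protein in feed = 406.2 * 44/100 = 178.728 kg/day
TAN = protein * 0.092 = 178.728 * 0.092 = 16.442976 kg/day

16.442976 kg/day


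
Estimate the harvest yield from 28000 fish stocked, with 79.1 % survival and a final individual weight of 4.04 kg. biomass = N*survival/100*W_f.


Survivors = 28000 * 79.1/100 = 22148 fish
Harvest biomass = survivors * W_f = 22148 * 4.04 = 89477.92 kg

89477.92 kg


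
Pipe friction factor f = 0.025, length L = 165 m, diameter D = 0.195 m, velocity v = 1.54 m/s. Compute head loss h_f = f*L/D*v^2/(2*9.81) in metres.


v^2 = 1.54^2 = 2.3716 m^2/s^2
L/D = 165/0.195 = 846.15385
h_f = f*(L/D)*v^2/(2g) = 0.025 * 846.15385 * 2.3716 / 19.62 = 2.55701 m

2.55701 m


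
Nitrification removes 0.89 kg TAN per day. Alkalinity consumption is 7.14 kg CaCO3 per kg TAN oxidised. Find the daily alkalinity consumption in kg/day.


Alkalinity factor: 7.14 kg CaCO3 consumed per kg TAN nitrified
alk = 0.89 kg TAN * 7.14 = 6.3546 kg CaCO3/day

6.3546 kg CaCO3/day


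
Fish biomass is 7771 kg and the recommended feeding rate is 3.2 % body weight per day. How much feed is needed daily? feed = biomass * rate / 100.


Feeding rate fraction = 3.2% / 100 = 0.032
Daily feed = 7771 kg * 0.032 = 248.672 kg/day

248.672 kg/day


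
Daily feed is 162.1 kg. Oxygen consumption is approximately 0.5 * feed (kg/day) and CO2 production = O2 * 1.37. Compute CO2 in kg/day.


O2 = 162.1 * 0.5 = 81.05
CO2 = 81.05 * 1.37 = 111.0385

111.0385 kg/day


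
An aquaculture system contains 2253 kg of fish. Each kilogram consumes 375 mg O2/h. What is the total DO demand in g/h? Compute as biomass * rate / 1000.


Total O2 consumption (mg/h) = 2253 kg * 375 mg/(kg*h) = 844875 mg/h
Convert to g/h: 844875 / 1000 = 844.875 g/h

844.875 g/h
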